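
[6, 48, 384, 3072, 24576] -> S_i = 6*8^i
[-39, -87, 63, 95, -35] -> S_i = Random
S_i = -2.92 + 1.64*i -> [-2.92, -1.28, 0.36, 2.0, 3.64]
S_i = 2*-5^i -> [2, -10, 50, -250, 1250]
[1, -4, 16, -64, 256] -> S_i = 1*-4^i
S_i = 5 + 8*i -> [5, 13, 21, 29, 37]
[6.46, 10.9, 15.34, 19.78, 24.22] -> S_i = 6.46 + 4.44*i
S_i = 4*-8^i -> [4, -32, 256, -2048, 16384]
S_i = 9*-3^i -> [9, -27, 81, -243, 729]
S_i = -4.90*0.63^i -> [-4.9, -3.09, -1.94, -1.23, -0.77]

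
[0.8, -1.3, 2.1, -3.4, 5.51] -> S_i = 0.80*(-1.62)^i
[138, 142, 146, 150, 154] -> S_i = 138 + 4*i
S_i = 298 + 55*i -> [298, 353, 408, 463, 518]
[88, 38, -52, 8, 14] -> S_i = Random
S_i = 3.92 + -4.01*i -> [3.92, -0.09, -4.1, -8.11, -12.12]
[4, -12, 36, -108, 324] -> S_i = 4*-3^i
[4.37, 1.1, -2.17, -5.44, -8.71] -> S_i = 4.37 + -3.27*i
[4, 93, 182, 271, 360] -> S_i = 4 + 89*i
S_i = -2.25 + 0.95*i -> [-2.25, -1.3, -0.35, 0.6, 1.55]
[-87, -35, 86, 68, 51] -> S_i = Random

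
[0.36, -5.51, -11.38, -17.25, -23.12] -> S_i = 0.36 + -5.87*i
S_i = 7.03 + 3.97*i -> [7.03, 11.0, 14.97, 18.94, 22.91]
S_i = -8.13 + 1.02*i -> [-8.13, -7.11, -6.09, -5.07, -4.05]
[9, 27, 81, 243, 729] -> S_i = 9*3^i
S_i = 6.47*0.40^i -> [6.47, 2.59, 1.04, 0.41, 0.17]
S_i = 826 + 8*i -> [826, 834, 842, 850, 858]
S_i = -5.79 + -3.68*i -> [-5.79, -9.47, -13.15, -16.83, -20.51]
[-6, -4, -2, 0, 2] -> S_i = -6 + 2*i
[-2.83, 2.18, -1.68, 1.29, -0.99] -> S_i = -2.83*(-0.77)^i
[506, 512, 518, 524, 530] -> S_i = 506 + 6*i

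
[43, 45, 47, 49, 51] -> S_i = 43 + 2*i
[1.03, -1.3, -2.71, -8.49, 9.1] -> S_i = Random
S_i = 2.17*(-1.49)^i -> [2.17, -3.23, 4.82, -7.18, 10.7]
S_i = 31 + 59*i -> [31, 90, 149, 208, 267]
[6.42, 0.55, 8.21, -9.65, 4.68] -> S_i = Random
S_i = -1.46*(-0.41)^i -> [-1.46, 0.6, -0.25, 0.1, -0.04]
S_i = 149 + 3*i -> [149, 152, 155, 158, 161]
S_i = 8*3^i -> [8, 24, 72, 216, 648]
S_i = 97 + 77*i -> [97, 174, 251, 328, 405]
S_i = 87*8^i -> [87, 696, 5568, 44544, 356352]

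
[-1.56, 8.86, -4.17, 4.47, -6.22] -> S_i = Random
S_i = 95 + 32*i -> [95, 127, 159, 191, 223]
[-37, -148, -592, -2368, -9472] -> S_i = -37*4^i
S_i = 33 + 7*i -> [33, 40, 47, 54, 61]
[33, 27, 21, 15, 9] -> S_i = 33 + -6*i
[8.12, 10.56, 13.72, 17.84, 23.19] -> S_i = 8.12*1.30^i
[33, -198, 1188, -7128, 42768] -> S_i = 33*-6^i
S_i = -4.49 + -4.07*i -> [-4.49, -8.56, -12.63, -16.7, -20.77]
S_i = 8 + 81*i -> [8, 89, 170, 251, 332]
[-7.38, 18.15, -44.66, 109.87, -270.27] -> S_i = -7.38*(-2.46)^i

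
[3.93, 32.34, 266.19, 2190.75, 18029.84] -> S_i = 3.93*8.23^i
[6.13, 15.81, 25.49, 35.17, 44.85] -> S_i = 6.13 + 9.68*i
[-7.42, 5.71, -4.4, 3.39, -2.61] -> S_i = -7.42*(-0.77)^i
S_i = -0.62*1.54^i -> [-0.62, -0.95, -1.47, -2.26, -3.49]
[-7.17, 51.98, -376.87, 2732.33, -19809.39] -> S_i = -7.17*(-7.25)^i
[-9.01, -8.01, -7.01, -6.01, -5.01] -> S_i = -9.01 + 1.00*i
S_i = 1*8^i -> [1, 8, 64, 512, 4096]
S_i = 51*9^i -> [51, 459, 4131, 37179, 334611]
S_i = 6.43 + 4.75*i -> [6.43, 11.18, 15.93, 20.68, 25.43]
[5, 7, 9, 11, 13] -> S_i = 5 + 2*i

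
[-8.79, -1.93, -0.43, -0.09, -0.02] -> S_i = -8.79*0.22^i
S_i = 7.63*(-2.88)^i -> [7.63, -21.97, 63.29, -182.26, 524.92]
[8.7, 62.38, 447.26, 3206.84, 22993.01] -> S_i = 8.70*7.17^i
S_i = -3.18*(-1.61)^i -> [-3.18, 5.12, -8.24, 13.27, -21.37]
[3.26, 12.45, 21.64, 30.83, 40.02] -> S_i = 3.26 + 9.19*i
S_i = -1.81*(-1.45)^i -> [-1.81, 2.62, -3.81, 5.52, -8.0]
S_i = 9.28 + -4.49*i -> [9.28, 4.79, 0.3, -4.19, -8.68]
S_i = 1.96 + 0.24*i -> [1.96, 2.2, 2.44, 2.68, 2.92]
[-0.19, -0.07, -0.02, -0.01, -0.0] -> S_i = -0.19*0.35^i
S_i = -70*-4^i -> [-70, 280, -1120, 4480, -17920]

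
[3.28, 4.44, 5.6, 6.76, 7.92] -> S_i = 3.28 + 1.16*i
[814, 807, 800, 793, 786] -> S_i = 814 + -7*i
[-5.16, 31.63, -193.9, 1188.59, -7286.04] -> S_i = -5.16*(-6.13)^i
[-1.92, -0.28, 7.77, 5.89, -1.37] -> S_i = Random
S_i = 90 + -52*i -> [90, 38, -14, -66, -118]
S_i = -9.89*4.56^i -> [-9.89, -45.1, -205.65, -937.76, -4276.18]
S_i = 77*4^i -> [77, 308, 1232, 4928, 19712]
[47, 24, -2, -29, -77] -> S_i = Random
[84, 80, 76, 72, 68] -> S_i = 84 + -4*i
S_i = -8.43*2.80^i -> [-8.43, -23.6, -66.09, -185.06, -518.16]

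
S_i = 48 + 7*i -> [48, 55, 62, 69, 76]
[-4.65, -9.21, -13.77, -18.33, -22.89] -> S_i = -4.65 + -4.56*i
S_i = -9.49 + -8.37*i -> [-9.49, -17.86, -26.23, -34.6, -42.97]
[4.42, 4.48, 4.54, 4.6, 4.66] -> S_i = 4.42 + 0.06*i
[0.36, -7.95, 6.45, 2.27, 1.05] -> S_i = Random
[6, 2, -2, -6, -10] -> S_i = 6 + -4*i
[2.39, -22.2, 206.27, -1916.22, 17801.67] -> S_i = 2.39*(-9.29)^i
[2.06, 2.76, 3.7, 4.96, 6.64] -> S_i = 2.06*1.34^i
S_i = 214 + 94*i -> [214, 308, 402, 496, 590]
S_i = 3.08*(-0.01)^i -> [3.08, -0.03, 0.0, -0.0, 0.0]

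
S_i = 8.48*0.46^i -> [8.48, 3.9, 1.79, 0.83, 0.38]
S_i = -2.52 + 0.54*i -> [-2.52, -1.98, -1.44, -0.9, -0.36]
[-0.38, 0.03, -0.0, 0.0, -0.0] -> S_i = -0.38*(-0.08)^i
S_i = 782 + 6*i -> [782, 788, 794, 800, 806]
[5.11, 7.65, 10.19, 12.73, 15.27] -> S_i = 5.11 + 2.54*i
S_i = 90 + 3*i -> [90, 93, 96, 99, 102]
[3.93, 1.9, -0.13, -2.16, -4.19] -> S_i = 3.93 + -2.03*i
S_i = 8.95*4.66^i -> [8.95, 41.71, 194.35, 905.69, 4220.53]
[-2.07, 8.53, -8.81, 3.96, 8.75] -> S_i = Random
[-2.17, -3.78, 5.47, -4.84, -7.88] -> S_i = Random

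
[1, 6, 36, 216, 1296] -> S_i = 1*6^i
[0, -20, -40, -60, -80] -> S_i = 0 + -20*i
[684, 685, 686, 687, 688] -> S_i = 684 + 1*i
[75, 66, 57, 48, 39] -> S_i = 75 + -9*i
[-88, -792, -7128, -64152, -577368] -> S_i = -88*9^i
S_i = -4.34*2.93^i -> [-4.34, -12.72, -37.26, -109.17, -319.86]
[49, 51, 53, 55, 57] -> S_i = 49 + 2*i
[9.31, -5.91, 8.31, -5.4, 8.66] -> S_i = Random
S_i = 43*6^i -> [43, 258, 1548, 9288, 55728]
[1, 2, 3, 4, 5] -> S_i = 1 + 1*i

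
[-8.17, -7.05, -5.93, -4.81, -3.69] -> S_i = -8.17 + 1.12*i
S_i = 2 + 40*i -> [2, 42, 82, 122, 162]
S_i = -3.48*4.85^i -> [-3.48, -16.88, -81.86, -397.01, -1925.51]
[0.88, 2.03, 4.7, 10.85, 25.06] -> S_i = 0.88*2.31^i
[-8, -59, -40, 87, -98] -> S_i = Random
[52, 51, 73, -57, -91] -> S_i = Random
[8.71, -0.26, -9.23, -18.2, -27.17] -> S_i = 8.71 + -8.97*i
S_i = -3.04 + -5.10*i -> [-3.04, -8.14, -13.24, -18.34, -23.44]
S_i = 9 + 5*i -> [9, 14, 19, 24, 29]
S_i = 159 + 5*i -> [159, 164, 169, 174, 179]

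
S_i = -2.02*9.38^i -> [-2.02, -18.95, -177.73, -1667.09, -15637.33]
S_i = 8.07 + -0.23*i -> [8.07, 7.84, 7.61, 7.38, 7.15]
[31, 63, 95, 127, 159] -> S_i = 31 + 32*i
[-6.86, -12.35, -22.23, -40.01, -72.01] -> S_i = -6.86*1.80^i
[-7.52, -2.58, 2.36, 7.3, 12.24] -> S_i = -7.52 + 4.94*i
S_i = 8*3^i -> [8, 24, 72, 216, 648]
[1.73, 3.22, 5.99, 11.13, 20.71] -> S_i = 1.73*1.86^i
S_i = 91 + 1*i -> [91, 92, 93, 94, 95]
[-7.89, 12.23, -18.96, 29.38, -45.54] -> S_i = -7.89*(-1.55)^i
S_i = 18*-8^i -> [18, -144, 1152, -9216, 73728]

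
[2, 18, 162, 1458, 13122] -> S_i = 2*9^i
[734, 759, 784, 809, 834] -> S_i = 734 + 25*i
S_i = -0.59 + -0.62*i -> [-0.59, -1.21, -1.83, -2.45, -3.07]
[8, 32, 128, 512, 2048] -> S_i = 8*4^i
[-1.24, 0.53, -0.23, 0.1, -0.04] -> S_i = -1.24*(-0.43)^i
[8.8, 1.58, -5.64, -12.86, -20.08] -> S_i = 8.80 + -7.22*i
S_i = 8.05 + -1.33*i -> [8.05, 6.72, 5.39, 4.06, 2.73]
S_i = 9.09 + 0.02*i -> [9.09, 9.11, 9.13, 9.15, 9.17]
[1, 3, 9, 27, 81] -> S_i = 1*3^i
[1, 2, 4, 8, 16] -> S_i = 1*2^i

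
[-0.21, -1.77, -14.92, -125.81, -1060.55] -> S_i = -0.21*8.43^i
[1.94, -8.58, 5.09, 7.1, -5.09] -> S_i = Random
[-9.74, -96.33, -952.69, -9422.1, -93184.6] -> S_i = -9.74*9.89^i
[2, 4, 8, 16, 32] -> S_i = 2*2^i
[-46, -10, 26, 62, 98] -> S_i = -46 + 36*i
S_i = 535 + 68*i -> [535, 603, 671, 739, 807]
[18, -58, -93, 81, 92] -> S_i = Random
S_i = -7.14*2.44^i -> [-7.14, -17.42, -42.51, -103.72, -253.08]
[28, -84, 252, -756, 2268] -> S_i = 28*-3^i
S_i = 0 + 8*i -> [0, 8, 16, 24, 32]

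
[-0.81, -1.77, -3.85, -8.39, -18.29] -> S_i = -0.81*2.18^i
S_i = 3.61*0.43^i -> [3.61, 1.55, 0.67, 0.29, 0.12]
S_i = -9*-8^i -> [-9, 72, -576, 4608, -36864]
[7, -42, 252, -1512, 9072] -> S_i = 7*-6^i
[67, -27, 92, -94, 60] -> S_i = Random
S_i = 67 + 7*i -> [67, 74, 81, 88, 95]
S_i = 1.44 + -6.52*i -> [1.44, -5.08, -11.6, -18.12, -24.64]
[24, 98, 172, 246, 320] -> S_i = 24 + 74*i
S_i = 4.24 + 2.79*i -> [4.24, 7.03, 9.82, 12.61, 15.4]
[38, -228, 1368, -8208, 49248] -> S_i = 38*-6^i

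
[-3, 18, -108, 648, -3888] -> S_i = -3*-6^i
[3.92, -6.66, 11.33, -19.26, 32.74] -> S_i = 3.92*(-1.70)^i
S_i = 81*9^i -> [81, 729, 6561, 59049, 531441]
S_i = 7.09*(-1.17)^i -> [7.09, -8.3, 9.71, -11.36, 13.29]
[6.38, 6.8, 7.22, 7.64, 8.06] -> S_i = 6.38 + 0.42*i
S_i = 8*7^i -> [8, 56, 392, 2744, 19208]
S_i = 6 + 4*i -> [6, 10, 14, 18, 22]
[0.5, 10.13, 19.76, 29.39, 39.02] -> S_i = 0.50 + 9.63*i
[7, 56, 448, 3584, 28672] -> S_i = 7*8^i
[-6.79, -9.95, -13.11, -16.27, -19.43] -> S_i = -6.79 + -3.16*i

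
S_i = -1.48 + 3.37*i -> [-1.48, 1.89, 5.26, 8.63, 12.0]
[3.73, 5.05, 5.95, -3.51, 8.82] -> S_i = Random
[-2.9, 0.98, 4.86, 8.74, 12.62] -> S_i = -2.90 + 3.88*i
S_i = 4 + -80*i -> [4, -76, -156, -236, -316]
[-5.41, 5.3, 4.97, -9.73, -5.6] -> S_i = Random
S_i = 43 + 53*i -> [43, 96, 149, 202, 255]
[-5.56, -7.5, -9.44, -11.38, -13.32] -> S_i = -5.56 + -1.94*i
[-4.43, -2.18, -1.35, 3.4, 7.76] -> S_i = Random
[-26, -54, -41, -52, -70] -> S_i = Random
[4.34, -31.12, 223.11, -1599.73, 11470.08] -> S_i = 4.34*(-7.17)^i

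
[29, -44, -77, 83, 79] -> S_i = Random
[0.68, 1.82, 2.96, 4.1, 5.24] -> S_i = 0.68 + 1.14*i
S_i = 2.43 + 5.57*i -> [2.43, 8.0, 13.57, 19.14, 24.71]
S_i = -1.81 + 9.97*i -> [-1.81, 8.16, 18.13, 28.1, 38.07]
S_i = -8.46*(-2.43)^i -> [-8.46, 20.56, -49.96, 121.39, -294.98]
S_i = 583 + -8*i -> [583, 575, 567, 559, 551]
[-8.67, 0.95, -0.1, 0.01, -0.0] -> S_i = -8.67*(-0.11)^i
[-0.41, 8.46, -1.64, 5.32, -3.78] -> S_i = Random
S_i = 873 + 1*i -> [873, 874, 875, 876, 877]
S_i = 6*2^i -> [6, 12, 24, 48, 96]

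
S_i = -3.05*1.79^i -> [-3.05, -5.46, -9.77, -17.49, -31.31]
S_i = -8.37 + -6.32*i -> [-8.37, -14.69, -21.01, -27.33, -33.65]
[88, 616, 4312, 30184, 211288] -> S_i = 88*7^i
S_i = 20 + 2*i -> [20, 22, 24, 26, 28]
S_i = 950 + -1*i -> [950, 949, 948, 947, 946]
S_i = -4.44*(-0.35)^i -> [-4.44, 1.55, -0.54, 0.19, -0.07]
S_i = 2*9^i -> [2, 18, 162, 1458, 13122]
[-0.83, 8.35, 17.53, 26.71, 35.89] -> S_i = -0.83 + 9.18*i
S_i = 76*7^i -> [76, 532, 3724, 26068, 182476]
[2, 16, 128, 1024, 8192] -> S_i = 2*8^i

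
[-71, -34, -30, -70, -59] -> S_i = Random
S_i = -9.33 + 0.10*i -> [-9.33, -9.23, -9.13, -9.03, -8.93]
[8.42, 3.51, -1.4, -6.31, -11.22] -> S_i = 8.42 + -4.91*i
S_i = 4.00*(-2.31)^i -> [4.0, -9.24, 21.34, -49.31, 113.9]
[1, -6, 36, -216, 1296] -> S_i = 1*-6^i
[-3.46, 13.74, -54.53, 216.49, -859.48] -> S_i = -3.46*(-3.97)^i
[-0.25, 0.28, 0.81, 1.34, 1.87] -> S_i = -0.25 + 0.53*i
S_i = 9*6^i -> [9, 54, 324, 1944, 11664]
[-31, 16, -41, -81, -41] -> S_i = Random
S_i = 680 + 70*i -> [680, 750, 820, 890, 960]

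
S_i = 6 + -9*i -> [6, -3, -12, -21, -30]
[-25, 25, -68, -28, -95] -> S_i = Random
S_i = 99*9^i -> [99, 891, 8019, 72171, 649539]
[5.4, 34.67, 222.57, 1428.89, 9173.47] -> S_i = 5.40*6.42^i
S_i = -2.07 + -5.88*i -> [-2.07, -7.95, -13.83, -19.71, -25.59]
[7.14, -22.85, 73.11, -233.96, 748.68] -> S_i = 7.14*(-3.20)^i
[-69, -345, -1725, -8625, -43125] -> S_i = -69*5^i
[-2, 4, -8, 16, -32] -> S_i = -2*-2^i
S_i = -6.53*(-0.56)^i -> [-6.53, 3.66, -2.05, 1.15, -0.64]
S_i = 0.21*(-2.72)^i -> [0.21, -0.57, 1.55, -4.23, 11.49]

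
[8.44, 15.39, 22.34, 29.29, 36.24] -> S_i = 8.44 + 6.95*i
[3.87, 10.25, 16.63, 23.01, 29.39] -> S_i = 3.87 + 6.38*i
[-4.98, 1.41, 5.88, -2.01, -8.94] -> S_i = Random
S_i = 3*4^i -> [3, 12, 48, 192, 768]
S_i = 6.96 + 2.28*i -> [6.96, 9.24, 11.52, 13.8, 16.08]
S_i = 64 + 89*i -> [64, 153, 242, 331, 420]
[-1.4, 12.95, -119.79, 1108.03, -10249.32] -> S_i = -1.40*(-9.25)^i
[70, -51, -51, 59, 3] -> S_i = Random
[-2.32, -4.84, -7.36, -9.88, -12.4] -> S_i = -2.32 + -2.52*i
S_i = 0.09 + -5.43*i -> [0.09, -5.34, -10.77, -16.2, -21.63]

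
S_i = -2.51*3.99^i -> [-2.51, -10.01, -39.96, -159.44, -636.16]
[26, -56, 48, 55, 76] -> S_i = Random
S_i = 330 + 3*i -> [330, 333, 336, 339, 342]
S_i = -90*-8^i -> [-90, 720, -5760, 46080, -368640]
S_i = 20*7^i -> [20, 140, 980, 6860, 48020]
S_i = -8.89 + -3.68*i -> [-8.89, -12.57, -16.25, -19.93, -23.61]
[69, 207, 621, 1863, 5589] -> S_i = 69*3^i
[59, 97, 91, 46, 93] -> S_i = Random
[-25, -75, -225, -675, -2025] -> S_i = -25*3^i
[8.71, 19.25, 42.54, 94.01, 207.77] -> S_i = 8.71*2.21^i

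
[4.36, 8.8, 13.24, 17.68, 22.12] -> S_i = 4.36 + 4.44*i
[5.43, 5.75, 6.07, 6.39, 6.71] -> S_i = 5.43 + 0.32*i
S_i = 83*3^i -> [83, 249, 747, 2241, 6723]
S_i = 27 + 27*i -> [27, 54, 81, 108, 135]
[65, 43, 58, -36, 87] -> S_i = Random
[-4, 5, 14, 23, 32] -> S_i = -4 + 9*i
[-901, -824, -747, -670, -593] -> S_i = -901 + 77*i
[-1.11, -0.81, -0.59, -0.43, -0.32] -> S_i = -1.11*0.73^i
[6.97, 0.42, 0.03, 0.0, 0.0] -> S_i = 6.97*0.06^i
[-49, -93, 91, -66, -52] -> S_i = Random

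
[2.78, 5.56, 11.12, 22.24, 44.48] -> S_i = 2.78*2.00^i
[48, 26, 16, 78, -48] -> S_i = Random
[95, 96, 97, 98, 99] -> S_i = 95 + 1*i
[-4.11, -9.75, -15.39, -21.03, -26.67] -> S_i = -4.11 + -5.64*i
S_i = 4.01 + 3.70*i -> [4.01, 7.71, 11.41, 15.11, 18.81]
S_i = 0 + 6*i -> [0, 6, 12, 18, 24]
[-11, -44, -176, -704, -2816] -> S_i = -11*4^i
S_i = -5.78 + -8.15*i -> [-5.78, -13.93, -22.08, -30.23, -38.38]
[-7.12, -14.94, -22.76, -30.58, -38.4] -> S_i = -7.12 + -7.82*i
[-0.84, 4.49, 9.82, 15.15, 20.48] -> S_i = -0.84 + 5.33*i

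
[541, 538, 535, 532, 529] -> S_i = 541 + -3*i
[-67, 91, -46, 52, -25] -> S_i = Random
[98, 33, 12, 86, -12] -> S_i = Random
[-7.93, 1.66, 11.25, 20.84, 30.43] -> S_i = -7.93 + 9.59*i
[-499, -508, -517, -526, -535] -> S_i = -499 + -9*i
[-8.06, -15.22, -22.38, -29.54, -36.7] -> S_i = -8.06 + -7.16*i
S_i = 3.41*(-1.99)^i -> [3.41, -6.79, 13.5, -26.87, 53.48]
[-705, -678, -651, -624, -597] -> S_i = -705 + 27*i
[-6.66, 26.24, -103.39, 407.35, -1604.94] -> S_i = -6.66*(-3.94)^i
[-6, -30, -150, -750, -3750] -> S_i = -6*5^i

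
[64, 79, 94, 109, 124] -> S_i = 64 + 15*i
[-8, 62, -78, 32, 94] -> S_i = Random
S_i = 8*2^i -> [8, 16, 32, 64, 128]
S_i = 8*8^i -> [8, 64, 512, 4096, 32768]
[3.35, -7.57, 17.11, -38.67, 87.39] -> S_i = 3.35*(-2.26)^i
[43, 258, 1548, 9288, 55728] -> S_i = 43*6^i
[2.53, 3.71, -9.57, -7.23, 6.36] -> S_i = Random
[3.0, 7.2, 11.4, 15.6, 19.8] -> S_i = 3.00 + 4.20*i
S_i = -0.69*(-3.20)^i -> [-0.69, 2.21, -7.07, 22.61, -72.35]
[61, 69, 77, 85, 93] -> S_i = 61 + 8*i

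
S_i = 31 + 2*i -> [31, 33, 35, 37, 39]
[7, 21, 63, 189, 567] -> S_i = 7*3^i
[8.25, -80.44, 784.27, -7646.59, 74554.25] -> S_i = 8.25*(-9.75)^i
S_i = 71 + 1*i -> [71, 72, 73, 74, 75]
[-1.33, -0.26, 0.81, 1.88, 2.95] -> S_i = -1.33 + 1.07*i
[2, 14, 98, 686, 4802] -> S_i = 2*7^i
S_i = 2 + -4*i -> [2, -2, -6, -10, -14]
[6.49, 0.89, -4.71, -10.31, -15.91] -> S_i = 6.49 + -5.60*i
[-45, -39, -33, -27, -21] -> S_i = -45 + 6*i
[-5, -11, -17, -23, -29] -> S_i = -5 + -6*i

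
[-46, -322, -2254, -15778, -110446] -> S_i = -46*7^i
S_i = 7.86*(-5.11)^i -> [7.86, -40.16, 205.24, -1048.78, 5359.28]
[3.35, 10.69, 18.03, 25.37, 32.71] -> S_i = 3.35 + 7.34*i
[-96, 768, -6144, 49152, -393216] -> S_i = -96*-8^i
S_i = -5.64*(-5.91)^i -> [-5.64, 33.33, -196.99, 1164.24, -6880.64]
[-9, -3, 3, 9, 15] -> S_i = -9 + 6*i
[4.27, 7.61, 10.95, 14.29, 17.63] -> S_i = 4.27 + 3.34*i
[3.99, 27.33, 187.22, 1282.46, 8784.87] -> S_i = 3.99*6.85^i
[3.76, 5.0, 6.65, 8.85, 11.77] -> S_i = 3.76*1.33^i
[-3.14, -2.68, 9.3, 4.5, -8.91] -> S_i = Random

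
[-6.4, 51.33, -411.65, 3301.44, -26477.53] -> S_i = -6.40*(-8.02)^i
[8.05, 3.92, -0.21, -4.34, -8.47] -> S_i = 8.05 + -4.13*i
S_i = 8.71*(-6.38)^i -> [8.71, -55.57, 354.54, -2261.94, 14431.15]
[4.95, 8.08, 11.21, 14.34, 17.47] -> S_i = 4.95 + 3.13*i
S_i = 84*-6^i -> [84, -504, 3024, -18144, 108864]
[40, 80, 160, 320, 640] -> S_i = 40*2^i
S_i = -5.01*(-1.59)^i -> [-5.01, 7.97, -12.67, 20.14, -32.02]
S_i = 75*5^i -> [75, 375, 1875, 9375, 46875]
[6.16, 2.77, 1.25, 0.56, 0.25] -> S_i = 6.16*0.45^i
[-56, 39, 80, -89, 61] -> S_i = Random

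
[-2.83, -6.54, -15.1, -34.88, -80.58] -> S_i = -2.83*2.31^i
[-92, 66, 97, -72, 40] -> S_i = Random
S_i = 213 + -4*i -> [213, 209, 205, 201, 197]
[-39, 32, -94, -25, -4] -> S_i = Random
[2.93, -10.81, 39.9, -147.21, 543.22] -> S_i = 2.93*(-3.69)^i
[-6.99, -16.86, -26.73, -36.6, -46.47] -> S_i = -6.99 + -9.87*i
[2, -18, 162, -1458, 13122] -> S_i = 2*-9^i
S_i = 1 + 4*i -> [1, 5, 9, 13, 17]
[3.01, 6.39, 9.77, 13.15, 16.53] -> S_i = 3.01 + 3.38*i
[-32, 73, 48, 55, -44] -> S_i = Random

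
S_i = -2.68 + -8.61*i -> [-2.68, -11.29, -19.9, -28.51, -37.12]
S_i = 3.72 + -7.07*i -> [3.72, -3.35, -10.42, -17.49, -24.56]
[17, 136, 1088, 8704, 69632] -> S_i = 17*8^i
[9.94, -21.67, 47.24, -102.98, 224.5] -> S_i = 9.94*(-2.18)^i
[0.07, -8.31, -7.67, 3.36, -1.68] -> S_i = Random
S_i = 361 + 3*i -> [361, 364, 367, 370, 373]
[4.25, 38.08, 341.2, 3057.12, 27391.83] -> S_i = 4.25*8.96^i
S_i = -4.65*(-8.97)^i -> [-4.65, 41.71, -374.14, 3356.06, -30103.9]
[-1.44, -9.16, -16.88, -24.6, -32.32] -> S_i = -1.44 + -7.72*i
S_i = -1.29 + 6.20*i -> [-1.29, 4.91, 11.11, 17.31, 23.51]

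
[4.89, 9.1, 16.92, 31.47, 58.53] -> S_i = 4.89*1.86^i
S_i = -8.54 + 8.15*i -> [-8.54, -0.39, 7.76, 15.91, 24.06]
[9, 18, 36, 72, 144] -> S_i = 9*2^i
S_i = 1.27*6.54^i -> [1.27, 8.31, 54.32, 355.25, 2323.35]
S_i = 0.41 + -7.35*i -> [0.41, -6.94, -14.29, -21.64, -28.99]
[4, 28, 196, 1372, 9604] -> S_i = 4*7^i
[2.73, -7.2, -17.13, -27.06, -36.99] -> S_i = 2.73 + -9.93*i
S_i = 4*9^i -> [4, 36, 324, 2916, 26244]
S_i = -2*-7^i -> [-2, 14, -98, 686, -4802]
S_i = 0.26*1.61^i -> [0.26, 0.42, 0.67, 1.09, 1.75]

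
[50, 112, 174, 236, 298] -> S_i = 50 + 62*i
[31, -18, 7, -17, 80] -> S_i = Random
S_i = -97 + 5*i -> [-97, -92, -87, -82, -77]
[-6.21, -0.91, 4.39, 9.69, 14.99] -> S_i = -6.21 + 5.30*i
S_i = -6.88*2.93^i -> [-6.88, -20.16, -59.06, -173.06, -507.06]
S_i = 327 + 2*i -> [327, 329, 331, 333, 335]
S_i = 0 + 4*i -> [0, 4, 8, 12, 16]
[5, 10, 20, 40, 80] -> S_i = 5*2^i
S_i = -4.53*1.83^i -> [-4.53, -8.29, -15.17, -27.76, -50.8]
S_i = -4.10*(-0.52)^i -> [-4.1, 2.13, -1.11, 0.58, -0.3]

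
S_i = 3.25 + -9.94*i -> [3.25, -6.69, -16.63, -26.57, -36.51]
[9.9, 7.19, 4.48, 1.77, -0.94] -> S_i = 9.90 + -2.71*i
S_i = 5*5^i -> [5, 25, 125, 625, 3125]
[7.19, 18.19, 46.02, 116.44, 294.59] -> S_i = 7.19*2.53^i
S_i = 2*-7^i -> [2, -14, 98, -686, 4802]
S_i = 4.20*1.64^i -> [4.2, 6.89, 11.3, 18.53, 30.38]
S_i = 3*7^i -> [3, 21, 147, 1029, 7203]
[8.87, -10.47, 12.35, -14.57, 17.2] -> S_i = 8.87*(-1.18)^i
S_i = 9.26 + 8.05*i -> [9.26, 17.31, 25.36, 33.41, 41.46]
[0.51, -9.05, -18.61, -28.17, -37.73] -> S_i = 0.51 + -9.56*i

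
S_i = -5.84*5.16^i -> [-5.84, -30.13, -155.49, -802.35, -4140.11]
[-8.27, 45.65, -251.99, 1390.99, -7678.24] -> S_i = -8.27*(-5.52)^i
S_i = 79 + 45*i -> [79, 124, 169, 214, 259]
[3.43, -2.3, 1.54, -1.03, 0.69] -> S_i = 3.43*(-0.67)^i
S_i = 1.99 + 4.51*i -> [1.99, 6.5, 11.01, 15.52, 20.03]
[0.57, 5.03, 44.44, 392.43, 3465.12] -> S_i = 0.57*8.83^i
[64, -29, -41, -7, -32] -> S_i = Random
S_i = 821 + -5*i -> [821, 816, 811, 806, 801]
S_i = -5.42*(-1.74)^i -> [-5.42, 9.43, -16.41, 28.55, -49.68]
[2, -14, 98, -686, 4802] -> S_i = 2*-7^i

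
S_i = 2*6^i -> [2, 12, 72, 432, 2592]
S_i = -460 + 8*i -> [-460, -452, -444, -436, -428]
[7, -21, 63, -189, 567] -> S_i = 7*-3^i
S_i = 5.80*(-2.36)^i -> [5.8, -13.69, 32.3, -76.24, 179.92]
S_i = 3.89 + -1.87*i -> [3.89, 2.02, 0.15, -1.72, -3.59]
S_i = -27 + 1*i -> [-27, -26, -25, -24, -23]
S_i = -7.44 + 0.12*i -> [-7.44, -7.32, -7.2, -7.08, -6.96]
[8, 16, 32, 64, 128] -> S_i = 8*2^i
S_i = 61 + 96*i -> [61, 157, 253, 349, 445]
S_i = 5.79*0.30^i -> [5.79, 1.74, 0.52, 0.16, 0.05]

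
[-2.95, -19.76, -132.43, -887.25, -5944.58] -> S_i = -2.95*6.70^i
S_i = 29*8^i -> [29, 232, 1856, 14848, 118784]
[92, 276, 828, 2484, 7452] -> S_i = 92*3^i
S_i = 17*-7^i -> [17, -119, 833, -5831, 40817]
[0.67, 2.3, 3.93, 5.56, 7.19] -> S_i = 0.67 + 1.63*i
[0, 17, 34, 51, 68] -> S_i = 0 + 17*i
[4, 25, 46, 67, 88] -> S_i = 4 + 21*i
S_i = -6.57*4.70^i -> [-6.57, -30.88, -145.13, -682.12, -3205.95]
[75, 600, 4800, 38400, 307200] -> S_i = 75*8^i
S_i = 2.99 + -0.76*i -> [2.99, 2.23, 1.47, 0.71, -0.05]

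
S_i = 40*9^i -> [40, 360, 3240, 29160, 262440]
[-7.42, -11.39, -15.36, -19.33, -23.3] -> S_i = -7.42 + -3.97*i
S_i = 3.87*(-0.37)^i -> [3.87, -1.43, 0.53, -0.2, 0.07]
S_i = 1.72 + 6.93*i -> [1.72, 8.65, 15.58, 22.51, 29.44]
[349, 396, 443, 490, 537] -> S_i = 349 + 47*i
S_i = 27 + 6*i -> [27, 33, 39, 45, 51]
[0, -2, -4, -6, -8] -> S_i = 0 + -2*i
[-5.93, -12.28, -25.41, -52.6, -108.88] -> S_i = -5.93*2.07^i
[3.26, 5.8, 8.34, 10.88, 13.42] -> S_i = 3.26 + 2.54*i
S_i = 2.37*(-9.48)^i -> [2.37, -22.47, 212.99, -2019.17, 19141.75]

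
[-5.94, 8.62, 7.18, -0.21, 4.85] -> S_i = Random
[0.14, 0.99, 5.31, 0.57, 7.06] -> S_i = Random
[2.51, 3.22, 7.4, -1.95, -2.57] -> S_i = Random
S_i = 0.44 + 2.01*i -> [0.44, 2.45, 4.46, 6.47, 8.48]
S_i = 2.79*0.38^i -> [2.79, 1.06, 0.4, 0.15, 0.06]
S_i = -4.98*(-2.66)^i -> [-4.98, 13.25, -35.24, 93.73, -249.32]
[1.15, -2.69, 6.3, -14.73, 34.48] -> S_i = 1.15*(-2.34)^i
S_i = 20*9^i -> [20, 180, 1620, 14580, 131220]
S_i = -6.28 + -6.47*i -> [-6.28, -12.75, -19.22, -25.69, -32.16]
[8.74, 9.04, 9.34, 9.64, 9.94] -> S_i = 8.74 + 0.30*i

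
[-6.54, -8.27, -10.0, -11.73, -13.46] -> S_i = -6.54 + -1.73*i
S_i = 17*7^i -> [17, 119, 833, 5831, 40817]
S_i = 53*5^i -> [53, 265, 1325, 6625, 33125]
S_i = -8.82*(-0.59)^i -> [-8.82, 5.2, -3.07, 1.81, -1.07]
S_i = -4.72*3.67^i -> [-4.72, -17.32, -63.57, -233.31, -856.26]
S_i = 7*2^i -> [7, 14, 28, 56, 112]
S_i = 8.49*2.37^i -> [8.49, 20.12, 47.69, 113.02, 267.86]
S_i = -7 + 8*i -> [-7, 1, 9, 17, 25]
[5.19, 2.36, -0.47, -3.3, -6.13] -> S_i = 5.19 + -2.83*i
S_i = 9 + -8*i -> [9, 1, -7, -15, -23]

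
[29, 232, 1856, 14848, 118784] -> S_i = 29*8^i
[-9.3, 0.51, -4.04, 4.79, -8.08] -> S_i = Random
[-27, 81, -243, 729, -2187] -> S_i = -27*-3^i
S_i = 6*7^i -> [6, 42, 294, 2058, 14406]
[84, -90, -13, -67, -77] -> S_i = Random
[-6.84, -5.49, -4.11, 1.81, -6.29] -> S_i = Random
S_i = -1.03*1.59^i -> [-1.03, -1.64, -2.6, -4.14, -6.58]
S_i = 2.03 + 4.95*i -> [2.03, 6.98, 11.93, 16.88, 21.83]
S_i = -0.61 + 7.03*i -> [-0.61, 6.42, 13.45, 20.48, 27.51]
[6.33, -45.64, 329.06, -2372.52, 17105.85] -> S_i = 6.33*(-7.21)^i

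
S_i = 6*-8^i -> [6, -48, 384, -3072, 24576]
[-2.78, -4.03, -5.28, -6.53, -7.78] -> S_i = -2.78 + -1.25*i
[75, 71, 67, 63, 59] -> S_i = 75 + -4*i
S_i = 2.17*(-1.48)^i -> [2.17, -3.21, 4.75, -7.03, 10.41]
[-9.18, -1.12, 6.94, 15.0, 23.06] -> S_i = -9.18 + 8.06*i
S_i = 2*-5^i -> [2, -10, 50, -250, 1250]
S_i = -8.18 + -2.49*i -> [-8.18, -10.67, -13.16, -15.65, -18.14]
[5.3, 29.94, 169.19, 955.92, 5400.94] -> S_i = 5.30*5.65^i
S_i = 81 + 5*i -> [81, 86, 91, 96, 101]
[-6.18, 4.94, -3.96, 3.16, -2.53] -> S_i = -6.18*(-0.80)^i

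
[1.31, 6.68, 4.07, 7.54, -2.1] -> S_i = Random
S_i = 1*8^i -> [1, 8, 64, 512, 4096]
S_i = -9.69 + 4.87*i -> [-9.69, -4.82, 0.05, 4.92, 9.79]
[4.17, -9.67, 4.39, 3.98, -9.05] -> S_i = Random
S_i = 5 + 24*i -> [5, 29, 53, 77, 101]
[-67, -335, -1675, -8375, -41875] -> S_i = -67*5^i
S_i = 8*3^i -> [8, 24, 72, 216, 648]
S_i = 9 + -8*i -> [9, 1, -7, -15, -23]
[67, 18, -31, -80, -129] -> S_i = 67 + -49*i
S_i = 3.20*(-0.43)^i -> [3.2, -1.38, 0.59, -0.25, 0.11]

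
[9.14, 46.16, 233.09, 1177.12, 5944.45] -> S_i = 9.14*5.05^i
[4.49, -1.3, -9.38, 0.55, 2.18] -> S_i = Random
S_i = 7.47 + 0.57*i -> [7.47, 8.04, 8.61, 9.18, 9.75]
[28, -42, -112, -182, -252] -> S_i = 28 + -70*i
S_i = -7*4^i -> [-7, -28, -112, -448, -1792]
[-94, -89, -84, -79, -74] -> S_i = -94 + 5*i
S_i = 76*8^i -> [76, 608, 4864, 38912, 311296]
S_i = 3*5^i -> [3, 15, 75, 375, 1875]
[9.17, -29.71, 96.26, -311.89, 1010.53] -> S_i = 9.17*(-3.24)^i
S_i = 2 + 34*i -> [2, 36, 70, 104, 138]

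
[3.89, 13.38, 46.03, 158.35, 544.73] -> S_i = 3.89*3.44^i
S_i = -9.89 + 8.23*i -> [-9.89, -1.66, 6.57, 14.8, 23.03]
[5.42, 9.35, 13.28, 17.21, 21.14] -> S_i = 5.42 + 3.93*i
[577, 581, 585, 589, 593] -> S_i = 577 + 4*i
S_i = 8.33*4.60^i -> [8.33, 38.32, 176.26, 810.81, 3729.72]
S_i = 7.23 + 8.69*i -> [7.23, 15.92, 24.61, 33.3, 41.99]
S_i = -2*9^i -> [-2, -18, -162, -1458, -13122]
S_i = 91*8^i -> [91, 728, 5824, 46592, 372736]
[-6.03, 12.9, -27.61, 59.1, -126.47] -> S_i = -6.03*(-2.14)^i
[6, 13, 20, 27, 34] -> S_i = 6 + 7*i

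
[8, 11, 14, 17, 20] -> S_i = 8 + 3*i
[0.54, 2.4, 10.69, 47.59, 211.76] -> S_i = 0.54*4.45^i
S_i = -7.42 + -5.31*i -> [-7.42, -12.73, -18.04, -23.35, -28.66]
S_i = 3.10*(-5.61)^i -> [3.1, -17.39, 97.56, -547.33, 3070.53]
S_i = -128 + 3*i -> [-128, -125, -122, -119, -116]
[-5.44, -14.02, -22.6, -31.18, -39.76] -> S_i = -5.44 + -8.58*i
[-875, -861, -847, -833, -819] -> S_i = -875 + 14*i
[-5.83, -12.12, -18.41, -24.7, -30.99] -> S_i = -5.83 + -6.29*i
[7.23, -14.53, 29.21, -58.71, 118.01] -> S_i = 7.23*(-2.01)^i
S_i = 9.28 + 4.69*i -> [9.28, 13.97, 18.66, 23.35, 28.04]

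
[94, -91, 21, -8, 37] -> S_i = Random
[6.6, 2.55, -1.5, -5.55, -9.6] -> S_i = 6.60 + -4.05*i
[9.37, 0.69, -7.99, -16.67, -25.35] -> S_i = 9.37 + -8.68*i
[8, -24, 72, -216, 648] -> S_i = 8*-3^i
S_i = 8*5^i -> [8, 40, 200, 1000, 5000]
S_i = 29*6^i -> [29, 174, 1044, 6264, 37584]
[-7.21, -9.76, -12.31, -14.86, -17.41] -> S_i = -7.21 + -2.55*i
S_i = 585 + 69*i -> [585, 654, 723, 792, 861]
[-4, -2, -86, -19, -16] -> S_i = Random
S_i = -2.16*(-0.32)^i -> [-2.16, 0.69, -0.22, 0.07, -0.02]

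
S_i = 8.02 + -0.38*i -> [8.02, 7.64, 7.26, 6.88, 6.5]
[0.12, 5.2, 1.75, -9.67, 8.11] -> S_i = Random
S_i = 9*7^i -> [9, 63, 441, 3087, 21609]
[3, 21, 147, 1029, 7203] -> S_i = 3*7^i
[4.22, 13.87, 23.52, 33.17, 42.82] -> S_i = 4.22 + 9.65*i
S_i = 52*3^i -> [52, 156, 468, 1404, 4212]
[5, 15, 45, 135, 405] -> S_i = 5*3^i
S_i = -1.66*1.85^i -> [-1.66, -3.07, -5.68, -10.51, -19.44]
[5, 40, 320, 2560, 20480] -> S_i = 5*8^i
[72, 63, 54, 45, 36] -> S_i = 72 + -9*i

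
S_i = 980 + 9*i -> [980, 989, 998, 1007, 1016]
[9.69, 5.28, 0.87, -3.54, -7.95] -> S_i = 9.69 + -4.41*i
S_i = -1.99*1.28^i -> [-1.99, -2.55, -3.26, -4.17, -5.34]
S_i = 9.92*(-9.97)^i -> [9.92, -98.9, 986.06, -9830.99, 98014.95]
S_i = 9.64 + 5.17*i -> [9.64, 14.81, 19.98, 25.15, 30.32]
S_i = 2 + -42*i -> [2, -40, -82, -124, -166]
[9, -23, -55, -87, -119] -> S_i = 9 + -32*i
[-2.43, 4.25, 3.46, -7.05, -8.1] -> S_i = Random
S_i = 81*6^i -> [81, 486, 2916, 17496, 104976]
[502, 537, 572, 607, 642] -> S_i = 502 + 35*i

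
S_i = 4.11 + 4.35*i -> [4.11, 8.46, 12.81, 17.16, 21.51]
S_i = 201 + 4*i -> [201, 205, 209, 213, 217]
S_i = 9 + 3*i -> [9, 12, 15, 18, 21]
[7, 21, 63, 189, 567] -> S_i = 7*3^i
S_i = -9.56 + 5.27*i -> [-9.56, -4.29, 0.98, 6.25, 11.52]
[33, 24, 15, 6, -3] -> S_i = 33 + -9*i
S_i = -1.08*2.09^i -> [-1.08, -2.26, -4.72, -9.86, -20.61]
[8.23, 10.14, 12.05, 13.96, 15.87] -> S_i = 8.23 + 1.91*i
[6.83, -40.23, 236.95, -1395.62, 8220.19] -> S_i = 6.83*(-5.89)^i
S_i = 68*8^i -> [68, 544, 4352, 34816, 278528]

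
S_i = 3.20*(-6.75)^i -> [3.2, -21.6, 145.8, -984.15, 6643.01]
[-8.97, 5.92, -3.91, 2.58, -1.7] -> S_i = -8.97*(-0.66)^i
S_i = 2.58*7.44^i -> [2.58, 19.2, 142.81, 1062.52, 7905.17]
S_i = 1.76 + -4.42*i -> [1.76, -2.66, -7.08, -11.5, -15.92]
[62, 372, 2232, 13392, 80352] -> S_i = 62*6^i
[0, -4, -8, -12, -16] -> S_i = 0 + -4*i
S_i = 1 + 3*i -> [1, 4, 7, 10, 13]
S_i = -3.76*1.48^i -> [-3.76, -5.56, -8.24, -12.19, -18.04]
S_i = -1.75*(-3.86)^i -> [-1.75, 6.76, -26.07, 100.65, -388.5]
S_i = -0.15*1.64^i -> [-0.15, -0.25, -0.4, -0.66, -1.09]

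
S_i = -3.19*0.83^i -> [-3.19, -2.65, -2.2, -1.82, -1.51]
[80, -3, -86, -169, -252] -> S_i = 80 + -83*i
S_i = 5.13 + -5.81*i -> [5.13, -0.68, -6.49, -12.3, -18.11]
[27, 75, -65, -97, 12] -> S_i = Random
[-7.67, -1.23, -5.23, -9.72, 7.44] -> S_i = Random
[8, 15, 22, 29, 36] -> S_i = 8 + 7*i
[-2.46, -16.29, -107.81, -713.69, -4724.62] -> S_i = -2.46*6.62^i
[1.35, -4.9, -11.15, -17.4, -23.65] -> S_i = 1.35 + -6.25*i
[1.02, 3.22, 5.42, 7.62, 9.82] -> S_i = 1.02 + 2.20*i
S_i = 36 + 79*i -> [36, 115, 194, 273, 352]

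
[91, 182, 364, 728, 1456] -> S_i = 91*2^i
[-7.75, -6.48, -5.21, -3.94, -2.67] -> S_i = -7.75 + 1.27*i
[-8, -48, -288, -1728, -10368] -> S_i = -8*6^i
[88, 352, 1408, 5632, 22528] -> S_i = 88*4^i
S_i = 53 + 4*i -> [53, 57, 61, 65, 69]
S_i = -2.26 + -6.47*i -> [-2.26, -8.73, -15.2, -21.67, -28.14]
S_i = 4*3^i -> [4, 12, 36, 108, 324]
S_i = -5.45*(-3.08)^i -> [-5.45, 16.79, -51.7, 159.24, -490.46]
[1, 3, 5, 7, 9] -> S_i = 1 + 2*i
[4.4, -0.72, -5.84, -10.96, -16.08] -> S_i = 4.40 + -5.12*i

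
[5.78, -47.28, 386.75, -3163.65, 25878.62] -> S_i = 5.78*(-8.18)^i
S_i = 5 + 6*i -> [5, 11, 17, 23, 29]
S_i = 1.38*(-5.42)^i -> [1.38, -7.48, 40.54, -219.72, 1190.9]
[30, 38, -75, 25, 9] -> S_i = Random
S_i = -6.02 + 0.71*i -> [-6.02, -5.31, -4.6, -3.89, -3.18]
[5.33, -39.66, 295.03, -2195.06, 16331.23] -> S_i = 5.33*(-7.44)^i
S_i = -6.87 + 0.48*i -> [-6.87, -6.39, -5.91, -5.43, -4.95]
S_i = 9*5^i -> [9, 45, 225, 1125, 5625]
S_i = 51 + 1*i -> [51, 52, 53, 54, 55]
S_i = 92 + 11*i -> [92, 103, 114, 125, 136]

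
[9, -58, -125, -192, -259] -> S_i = 9 + -67*i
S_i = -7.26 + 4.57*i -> [-7.26, -2.69, 1.88, 6.45, 11.02]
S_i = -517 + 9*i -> [-517, -508, -499, -490, -481]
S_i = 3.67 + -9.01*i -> [3.67, -5.34, -14.35, -23.36, -32.37]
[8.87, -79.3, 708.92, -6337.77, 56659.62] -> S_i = 8.87*(-8.94)^i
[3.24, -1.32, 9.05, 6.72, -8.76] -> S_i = Random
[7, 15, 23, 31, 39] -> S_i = 7 + 8*i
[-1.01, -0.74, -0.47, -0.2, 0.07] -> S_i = -1.01 + 0.27*i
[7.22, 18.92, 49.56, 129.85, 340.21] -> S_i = 7.22*2.62^i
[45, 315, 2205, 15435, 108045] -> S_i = 45*7^i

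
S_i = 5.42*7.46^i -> [5.42, 40.43, 301.63, 2250.17, 16786.29]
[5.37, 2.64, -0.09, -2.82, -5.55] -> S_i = 5.37 + -2.73*i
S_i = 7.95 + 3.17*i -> [7.95, 11.12, 14.29, 17.46, 20.63]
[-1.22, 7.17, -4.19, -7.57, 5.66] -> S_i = Random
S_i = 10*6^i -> [10, 60, 360, 2160, 12960]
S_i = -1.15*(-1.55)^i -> [-1.15, 1.78, -2.76, 4.28, -6.64]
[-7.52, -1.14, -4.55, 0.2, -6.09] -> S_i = Random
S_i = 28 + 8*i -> [28, 36, 44, 52, 60]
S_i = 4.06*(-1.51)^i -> [4.06, -6.13, 9.26, -13.98, 21.11]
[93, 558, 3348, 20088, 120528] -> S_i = 93*6^i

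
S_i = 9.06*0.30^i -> [9.06, 2.72, 0.82, 0.24, 0.07]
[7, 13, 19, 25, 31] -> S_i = 7 + 6*i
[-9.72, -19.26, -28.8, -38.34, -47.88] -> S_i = -9.72 + -9.54*i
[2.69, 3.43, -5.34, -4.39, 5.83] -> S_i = Random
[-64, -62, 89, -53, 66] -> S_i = Random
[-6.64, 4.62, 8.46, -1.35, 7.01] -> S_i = Random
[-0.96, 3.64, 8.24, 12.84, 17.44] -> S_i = -0.96 + 4.60*i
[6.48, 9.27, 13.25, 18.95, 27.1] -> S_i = 6.48*1.43^i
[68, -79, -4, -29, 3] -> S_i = Random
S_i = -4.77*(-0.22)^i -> [-4.77, 1.05, -0.23, 0.05, -0.01]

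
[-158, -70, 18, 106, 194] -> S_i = -158 + 88*i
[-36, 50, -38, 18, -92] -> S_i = Random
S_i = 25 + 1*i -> [25, 26, 27, 28, 29]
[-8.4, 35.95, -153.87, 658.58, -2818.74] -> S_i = -8.40*(-4.28)^i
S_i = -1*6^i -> [-1, -6, -36, -216, -1296]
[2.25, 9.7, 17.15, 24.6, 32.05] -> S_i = 2.25 + 7.45*i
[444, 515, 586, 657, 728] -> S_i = 444 + 71*i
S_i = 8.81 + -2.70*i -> [8.81, 6.11, 3.41, 0.71, -1.99]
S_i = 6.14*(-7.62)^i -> [6.14, -46.79, 356.52, -2716.65, 20700.85]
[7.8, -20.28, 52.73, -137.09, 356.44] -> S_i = 7.80*(-2.60)^i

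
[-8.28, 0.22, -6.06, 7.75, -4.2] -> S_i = Random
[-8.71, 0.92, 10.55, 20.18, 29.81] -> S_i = -8.71 + 9.63*i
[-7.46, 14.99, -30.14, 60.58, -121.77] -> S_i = -7.46*(-2.01)^i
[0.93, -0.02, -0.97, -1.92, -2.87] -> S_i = 0.93 + -0.95*i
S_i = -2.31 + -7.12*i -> [-2.31, -9.43, -16.55, -23.67, -30.79]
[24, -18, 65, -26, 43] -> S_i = Random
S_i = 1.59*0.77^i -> [1.59, 1.22, 0.94, 0.73, 0.56]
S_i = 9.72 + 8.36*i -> [9.72, 18.08, 26.44, 34.8, 43.16]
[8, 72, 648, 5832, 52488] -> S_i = 8*9^i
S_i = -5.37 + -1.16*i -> [-5.37, -6.53, -7.69, -8.85, -10.01]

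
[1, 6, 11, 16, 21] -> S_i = 1 + 5*i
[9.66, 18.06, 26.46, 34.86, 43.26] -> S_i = 9.66 + 8.40*i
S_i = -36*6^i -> [-36, -216, -1296, -7776, -46656]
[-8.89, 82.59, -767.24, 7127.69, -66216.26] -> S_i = -8.89*(-9.29)^i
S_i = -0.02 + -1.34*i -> [-0.02, -1.36, -2.7, -4.04, -5.38]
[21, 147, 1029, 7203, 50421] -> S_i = 21*7^i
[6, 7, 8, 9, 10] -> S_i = 6 + 1*i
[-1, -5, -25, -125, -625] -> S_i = -1*5^i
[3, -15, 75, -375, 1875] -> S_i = 3*-5^i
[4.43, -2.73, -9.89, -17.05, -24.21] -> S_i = 4.43 + -7.16*i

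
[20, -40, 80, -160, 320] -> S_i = 20*-2^i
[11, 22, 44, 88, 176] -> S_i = 11*2^i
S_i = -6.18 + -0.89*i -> [-6.18, -7.07, -7.96, -8.85, -9.74]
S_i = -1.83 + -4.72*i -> [-1.83, -6.55, -11.27, -15.99, -20.71]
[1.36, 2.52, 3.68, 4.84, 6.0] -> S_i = 1.36 + 1.16*i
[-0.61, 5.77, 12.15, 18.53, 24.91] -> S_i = -0.61 + 6.38*i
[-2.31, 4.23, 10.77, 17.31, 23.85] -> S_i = -2.31 + 6.54*i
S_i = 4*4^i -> [4, 16, 64, 256, 1024]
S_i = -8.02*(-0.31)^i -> [-8.02, 2.49, -0.77, 0.24, -0.07]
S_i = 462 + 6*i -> [462, 468, 474, 480, 486]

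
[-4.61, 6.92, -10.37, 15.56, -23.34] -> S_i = -4.61*(-1.50)^i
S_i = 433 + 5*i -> [433, 438, 443, 448, 453]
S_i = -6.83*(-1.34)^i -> [-6.83, 9.15, -12.26, 16.43, -22.02]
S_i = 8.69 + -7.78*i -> [8.69, 0.91, -6.87, -14.65, -22.43]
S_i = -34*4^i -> [-34, -136, -544, -2176, -8704]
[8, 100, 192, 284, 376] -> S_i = 8 + 92*i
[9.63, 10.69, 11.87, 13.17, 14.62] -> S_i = 9.63*1.11^i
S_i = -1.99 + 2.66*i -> [-1.99, 0.67, 3.33, 5.99, 8.65]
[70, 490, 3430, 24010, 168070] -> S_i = 70*7^i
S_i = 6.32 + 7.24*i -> [6.32, 13.56, 20.8, 28.04, 35.28]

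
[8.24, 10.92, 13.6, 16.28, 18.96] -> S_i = 8.24 + 2.68*i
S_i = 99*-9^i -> [99, -891, 8019, -72171, 649539]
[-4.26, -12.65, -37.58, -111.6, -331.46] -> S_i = -4.26*2.97^i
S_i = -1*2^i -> [-1, -2, -4, -8, -16]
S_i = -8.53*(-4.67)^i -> [-8.53, 39.84, -186.03, 868.76, -4057.11]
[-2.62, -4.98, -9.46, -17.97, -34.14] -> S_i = -2.62*1.90^i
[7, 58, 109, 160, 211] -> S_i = 7 + 51*i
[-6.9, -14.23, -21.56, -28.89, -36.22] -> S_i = -6.90 + -7.33*i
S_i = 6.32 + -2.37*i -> [6.32, 3.95, 1.58, -0.79, -3.16]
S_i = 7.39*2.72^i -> [7.39, 20.1, 54.67, 148.71, 404.5]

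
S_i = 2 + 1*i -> [2, 3, 4, 5, 6]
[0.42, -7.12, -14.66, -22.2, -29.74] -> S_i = 0.42 + -7.54*i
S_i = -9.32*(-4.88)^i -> [-9.32, 45.48, -221.95, 1083.12, -5285.61]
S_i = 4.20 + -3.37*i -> [4.2, 0.83, -2.54, -5.91, -9.28]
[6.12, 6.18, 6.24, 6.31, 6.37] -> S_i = 6.12*1.01^i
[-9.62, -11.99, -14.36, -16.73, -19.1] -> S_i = -9.62 + -2.37*i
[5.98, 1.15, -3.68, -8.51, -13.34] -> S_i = 5.98 + -4.83*i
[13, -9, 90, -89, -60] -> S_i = Random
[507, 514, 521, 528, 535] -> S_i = 507 + 7*i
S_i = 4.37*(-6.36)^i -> [4.37, -27.79, 176.76, -1124.22, 7150.06]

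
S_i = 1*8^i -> [1, 8, 64, 512, 4096]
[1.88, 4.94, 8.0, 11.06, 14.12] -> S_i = 1.88 + 3.06*i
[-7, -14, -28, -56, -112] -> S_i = -7*2^i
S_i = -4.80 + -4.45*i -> [-4.8, -9.25, -13.7, -18.15, -22.6]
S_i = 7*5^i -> [7, 35, 175, 875, 4375]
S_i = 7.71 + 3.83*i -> [7.71, 11.54, 15.37, 19.2, 23.03]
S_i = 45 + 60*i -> [45, 105, 165, 225, 285]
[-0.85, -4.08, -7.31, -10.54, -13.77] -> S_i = -0.85 + -3.23*i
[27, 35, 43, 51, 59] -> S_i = 27 + 8*i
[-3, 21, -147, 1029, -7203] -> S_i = -3*-7^i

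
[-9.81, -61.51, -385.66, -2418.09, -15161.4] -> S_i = -9.81*6.27^i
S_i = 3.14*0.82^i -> [3.14, 2.57, 2.11, 1.73, 1.42]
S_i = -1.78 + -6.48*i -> [-1.78, -8.26, -14.74, -21.22, -27.7]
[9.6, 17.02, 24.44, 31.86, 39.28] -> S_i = 9.60 + 7.42*i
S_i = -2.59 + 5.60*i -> [-2.59, 3.01, 8.61, 14.21, 19.81]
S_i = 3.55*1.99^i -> [3.55, 7.06, 14.06, 27.98, 55.67]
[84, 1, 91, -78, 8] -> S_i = Random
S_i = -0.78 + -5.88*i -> [-0.78, -6.66, -12.54, -18.42, -24.3]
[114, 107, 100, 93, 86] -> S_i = 114 + -7*i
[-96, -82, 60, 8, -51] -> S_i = Random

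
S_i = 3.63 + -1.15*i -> [3.63, 2.48, 1.33, 0.18, -0.97]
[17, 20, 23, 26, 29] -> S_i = 17 + 3*i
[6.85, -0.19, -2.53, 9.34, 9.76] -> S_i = Random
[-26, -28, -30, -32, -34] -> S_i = -26 + -2*i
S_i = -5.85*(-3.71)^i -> [-5.85, 21.7, -80.52, 298.73, -1108.29]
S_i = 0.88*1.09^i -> [0.88, 0.96, 1.05, 1.14, 1.24]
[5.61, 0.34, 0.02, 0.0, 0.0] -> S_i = 5.61*0.06^i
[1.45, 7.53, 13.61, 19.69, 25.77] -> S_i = 1.45 + 6.08*i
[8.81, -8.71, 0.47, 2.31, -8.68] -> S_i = Random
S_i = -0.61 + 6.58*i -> [-0.61, 5.97, 12.55, 19.13, 25.71]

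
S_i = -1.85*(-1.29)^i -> [-1.85, 2.39, -3.08, 3.97, -5.12]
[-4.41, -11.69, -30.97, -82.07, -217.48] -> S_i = -4.41*2.65^i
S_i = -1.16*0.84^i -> [-1.16, -0.97, -0.82, -0.69, -0.58]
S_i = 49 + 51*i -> [49, 100, 151, 202, 253]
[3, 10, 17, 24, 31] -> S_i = 3 + 7*i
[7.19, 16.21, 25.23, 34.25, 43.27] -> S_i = 7.19 + 9.02*i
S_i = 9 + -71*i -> [9, -62, -133, -204, -275]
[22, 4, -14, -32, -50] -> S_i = 22 + -18*i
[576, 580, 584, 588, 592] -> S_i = 576 + 4*i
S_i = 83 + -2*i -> [83, 81, 79, 77, 75]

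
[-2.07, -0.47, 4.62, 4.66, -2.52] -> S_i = Random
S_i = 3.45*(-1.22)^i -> [3.45, -4.21, 5.13, -6.26, 7.64]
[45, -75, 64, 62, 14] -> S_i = Random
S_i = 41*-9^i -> [41, -369, 3321, -29889, 269001]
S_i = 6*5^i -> [6, 30, 150, 750, 3750]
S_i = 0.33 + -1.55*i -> [0.33, -1.22, -2.77, -4.32, -5.87]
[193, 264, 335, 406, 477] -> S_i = 193 + 71*i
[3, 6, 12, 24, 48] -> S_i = 3*2^i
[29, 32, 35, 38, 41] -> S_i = 29 + 3*i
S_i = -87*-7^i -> [-87, 609, -4263, 29841, -208887]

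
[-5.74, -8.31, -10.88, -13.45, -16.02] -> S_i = -5.74 + -2.57*i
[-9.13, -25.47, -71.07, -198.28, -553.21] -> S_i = -9.13*2.79^i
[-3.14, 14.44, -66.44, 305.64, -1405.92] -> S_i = -3.14*(-4.60)^i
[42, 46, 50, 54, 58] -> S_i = 42 + 4*i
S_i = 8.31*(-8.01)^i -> [8.31, -66.56, 533.17, -4270.7, 34208.27]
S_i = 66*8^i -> [66, 528, 4224, 33792, 270336]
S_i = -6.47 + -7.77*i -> [-6.47, -14.24, -22.01, -29.78, -37.55]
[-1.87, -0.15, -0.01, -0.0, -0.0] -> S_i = -1.87*0.08^i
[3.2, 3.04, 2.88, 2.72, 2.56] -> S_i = 3.20 + -0.16*i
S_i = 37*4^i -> [37, 148, 592, 2368, 9472]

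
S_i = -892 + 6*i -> [-892, -886, -880, -874, -868]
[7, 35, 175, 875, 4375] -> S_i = 7*5^i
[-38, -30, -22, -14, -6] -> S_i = -38 + 8*i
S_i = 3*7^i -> [3, 21, 147, 1029, 7203]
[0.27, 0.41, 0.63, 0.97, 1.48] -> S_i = 0.27*1.53^i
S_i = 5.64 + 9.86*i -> [5.64, 15.5, 25.36, 35.22, 45.08]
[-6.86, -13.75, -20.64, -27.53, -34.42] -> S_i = -6.86 + -6.89*i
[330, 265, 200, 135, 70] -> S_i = 330 + -65*i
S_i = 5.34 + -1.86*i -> [5.34, 3.48, 1.62, -0.24, -2.1]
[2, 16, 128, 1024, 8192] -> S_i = 2*8^i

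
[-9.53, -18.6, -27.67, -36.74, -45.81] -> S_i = -9.53 + -9.07*i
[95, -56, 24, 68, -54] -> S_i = Random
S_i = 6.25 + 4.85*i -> [6.25, 11.1, 15.95, 20.8, 25.65]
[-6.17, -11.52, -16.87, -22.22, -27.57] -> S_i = -6.17 + -5.35*i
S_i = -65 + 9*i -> [-65, -56, -47, -38, -29]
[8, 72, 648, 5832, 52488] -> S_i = 8*9^i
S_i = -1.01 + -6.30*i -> [-1.01, -7.31, -13.61, -19.91, -26.21]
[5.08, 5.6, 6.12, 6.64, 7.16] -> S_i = 5.08 + 0.52*i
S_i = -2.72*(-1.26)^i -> [-2.72, 3.43, -4.32, 5.44, -6.86]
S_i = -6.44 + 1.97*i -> [-6.44, -4.47, -2.5, -0.53, 1.44]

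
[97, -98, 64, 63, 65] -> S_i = Random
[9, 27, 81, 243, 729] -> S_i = 9*3^i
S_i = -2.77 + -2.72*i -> [-2.77, -5.49, -8.21, -10.93, -13.65]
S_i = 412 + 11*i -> [412, 423, 434, 445, 456]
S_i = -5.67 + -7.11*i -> [-5.67, -12.78, -19.89, -27.0, -34.11]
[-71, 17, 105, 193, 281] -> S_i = -71 + 88*i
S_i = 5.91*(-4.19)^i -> [5.91, -24.76, 103.76, -434.74, 1821.56]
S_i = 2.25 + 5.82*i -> [2.25, 8.07, 13.89, 19.71, 25.53]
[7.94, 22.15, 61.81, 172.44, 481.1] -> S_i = 7.94*2.79^i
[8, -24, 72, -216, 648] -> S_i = 8*-3^i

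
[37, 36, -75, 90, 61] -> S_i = Random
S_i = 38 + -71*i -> [38, -33, -104, -175, -246]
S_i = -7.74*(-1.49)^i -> [-7.74, 11.53, -17.18, 25.6, -38.15]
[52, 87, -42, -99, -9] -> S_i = Random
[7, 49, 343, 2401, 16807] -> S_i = 7*7^i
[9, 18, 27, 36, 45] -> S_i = 9 + 9*i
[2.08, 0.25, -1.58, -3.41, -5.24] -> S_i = 2.08 + -1.83*i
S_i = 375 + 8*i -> [375, 383, 391, 399, 407]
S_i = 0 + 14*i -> [0, 14, 28, 42, 56]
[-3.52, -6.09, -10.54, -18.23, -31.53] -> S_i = -3.52*1.73^i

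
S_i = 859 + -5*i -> [859, 854, 849, 844, 839]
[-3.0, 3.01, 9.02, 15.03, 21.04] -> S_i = -3.00 + 6.01*i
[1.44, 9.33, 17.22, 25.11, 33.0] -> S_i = 1.44 + 7.89*i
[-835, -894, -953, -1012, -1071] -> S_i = -835 + -59*i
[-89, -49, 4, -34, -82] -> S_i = Random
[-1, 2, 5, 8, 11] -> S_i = -1 + 3*i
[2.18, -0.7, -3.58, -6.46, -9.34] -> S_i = 2.18 + -2.88*i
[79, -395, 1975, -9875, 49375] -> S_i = 79*-5^i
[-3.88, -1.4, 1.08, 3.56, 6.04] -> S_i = -3.88 + 2.48*i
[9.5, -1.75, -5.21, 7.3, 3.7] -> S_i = Random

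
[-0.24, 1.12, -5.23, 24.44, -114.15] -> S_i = -0.24*(-4.67)^i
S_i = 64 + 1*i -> [64, 65, 66, 67, 68]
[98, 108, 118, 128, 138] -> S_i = 98 + 10*i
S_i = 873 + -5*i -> [873, 868, 863, 858, 853]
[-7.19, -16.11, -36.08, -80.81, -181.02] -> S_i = -7.19*2.24^i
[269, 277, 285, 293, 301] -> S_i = 269 + 8*i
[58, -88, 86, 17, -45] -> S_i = Random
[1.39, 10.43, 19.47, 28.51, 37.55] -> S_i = 1.39 + 9.04*i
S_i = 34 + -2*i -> [34, 32, 30, 28, 26]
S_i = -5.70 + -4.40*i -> [-5.7, -10.1, -14.5, -18.9, -23.3]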